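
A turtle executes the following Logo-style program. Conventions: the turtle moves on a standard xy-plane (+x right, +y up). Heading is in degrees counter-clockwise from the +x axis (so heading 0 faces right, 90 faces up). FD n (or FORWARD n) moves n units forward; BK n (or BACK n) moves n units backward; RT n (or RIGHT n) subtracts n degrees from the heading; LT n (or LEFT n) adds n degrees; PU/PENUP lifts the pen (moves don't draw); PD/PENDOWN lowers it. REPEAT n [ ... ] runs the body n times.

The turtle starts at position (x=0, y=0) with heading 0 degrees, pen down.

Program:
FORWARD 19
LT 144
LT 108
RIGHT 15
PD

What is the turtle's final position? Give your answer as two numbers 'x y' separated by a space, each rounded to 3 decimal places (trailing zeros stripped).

Answer: 19 0

Derivation:
Executing turtle program step by step:
Start: pos=(0,0), heading=0, pen down
FD 19: (0,0) -> (19,0) [heading=0, draw]
LT 144: heading 0 -> 144
LT 108: heading 144 -> 252
RT 15: heading 252 -> 237
PD: pen down
Final: pos=(19,0), heading=237, 1 segment(s) drawn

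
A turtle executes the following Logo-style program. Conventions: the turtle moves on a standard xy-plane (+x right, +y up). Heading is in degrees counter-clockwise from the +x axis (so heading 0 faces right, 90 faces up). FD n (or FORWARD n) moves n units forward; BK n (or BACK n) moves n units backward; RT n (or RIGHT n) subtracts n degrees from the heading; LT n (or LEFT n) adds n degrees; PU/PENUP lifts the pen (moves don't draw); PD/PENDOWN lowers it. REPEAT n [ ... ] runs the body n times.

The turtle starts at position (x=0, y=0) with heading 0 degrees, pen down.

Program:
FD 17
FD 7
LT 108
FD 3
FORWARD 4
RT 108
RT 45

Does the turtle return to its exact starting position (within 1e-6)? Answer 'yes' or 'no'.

Executing turtle program step by step:
Start: pos=(0,0), heading=0, pen down
FD 17: (0,0) -> (17,0) [heading=0, draw]
FD 7: (17,0) -> (24,0) [heading=0, draw]
LT 108: heading 0 -> 108
FD 3: (24,0) -> (23.073,2.853) [heading=108, draw]
FD 4: (23.073,2.853) -> (21.837,6.657) [heading=108, draw]
RT 108: heading 108 -> 0
RT 45: heading 0 -> 315
Final: pos=(21.837,6.657), heading=315, 4 segment(s) drawn

Start position: (0, 0)
Final position: (21.837, 6.657)
Distance = 22.829; >= 1e-6 -> NOT closed

Answer: no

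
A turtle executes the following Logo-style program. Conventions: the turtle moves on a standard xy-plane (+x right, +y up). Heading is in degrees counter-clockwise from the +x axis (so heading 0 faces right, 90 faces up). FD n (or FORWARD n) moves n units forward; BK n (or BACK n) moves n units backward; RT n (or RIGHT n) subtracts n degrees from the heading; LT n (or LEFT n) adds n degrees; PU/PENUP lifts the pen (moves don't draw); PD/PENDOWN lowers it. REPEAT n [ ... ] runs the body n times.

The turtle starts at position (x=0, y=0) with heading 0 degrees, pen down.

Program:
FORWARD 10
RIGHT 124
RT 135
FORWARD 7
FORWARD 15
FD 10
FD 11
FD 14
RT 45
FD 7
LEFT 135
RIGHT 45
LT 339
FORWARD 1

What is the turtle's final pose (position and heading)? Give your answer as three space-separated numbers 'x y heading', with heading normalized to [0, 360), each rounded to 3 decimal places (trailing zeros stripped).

Answer: 2.465 62.575 125

Derivation:
Executing turtle program step by step:
Start: pos=(0,0), heading=0, pen down
FD 10: (0,0) -> (10,0) [heading=0, draw]
RT 124: heading 0 -> 236
RT 135: heading 236 -> 101
FD 7: (10,0) -> (8.664,6.871) [heading=101, draw]
FD 15: (8.664,6.871) -> (5.802,21.596) [heading=101, draw]
FD 10: (5.802,21.596) -> (3.894,31.412) [heading=101, draw]
FD 11: (3.894,31.412) -> (1.795,42.21) [heading=101, draw]
FD 14: (1.795,42.21) -> (-0.876,55.953) [heading=101, draw]
RT 45: heading 101 -> 56
FD 7: (-0.876,55.953) -> (3.038,61.756) [heading=56, draw]
LT 135: heading 56 -> 191
RT 45: heading 191 -> 146
LT 339: heading 146 -> 125
FD 1: (3.038,61.756) -> (2.465,62.575) [heading=125, draw]
Final: pos=(2.465,62.575), heading=125, 8 segment(s) drawn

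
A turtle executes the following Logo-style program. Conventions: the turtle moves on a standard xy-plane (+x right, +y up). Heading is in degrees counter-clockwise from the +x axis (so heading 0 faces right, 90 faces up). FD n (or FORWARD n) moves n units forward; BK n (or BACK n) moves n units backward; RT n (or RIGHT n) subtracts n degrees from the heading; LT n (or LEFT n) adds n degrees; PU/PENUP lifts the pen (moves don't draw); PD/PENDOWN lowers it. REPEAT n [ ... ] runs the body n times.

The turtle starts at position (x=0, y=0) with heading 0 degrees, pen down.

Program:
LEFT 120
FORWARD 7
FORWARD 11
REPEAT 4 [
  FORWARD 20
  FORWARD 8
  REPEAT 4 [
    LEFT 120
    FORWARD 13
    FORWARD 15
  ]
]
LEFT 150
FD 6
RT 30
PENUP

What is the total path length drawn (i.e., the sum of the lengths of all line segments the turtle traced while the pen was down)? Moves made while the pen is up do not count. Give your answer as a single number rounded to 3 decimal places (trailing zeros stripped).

Answer: 584

Derivation:
Executing turtle program step by step:
Start: pos=(0,0), heading=0, pen down
LT 120: heading 0 -> 120
FD 7: (0,0) -> (-3.5,6.062) [heading=120, draw]
FD 11: (-3.5,6.062) -> (-9,15.588) [heading=120, draw]
REPEAT 4 [
  -- iteration 1/4 --
  FD 20: (-9,15.588) -> (-19,32.909) [heading=120, draw]
  FD 8: (-19,32.909) -> (-23,39.837) [heading=120, draw]
  REPEAT 4 [
    -- iteration 1/4 --
    LT 120: heading 120 -> 240
    FD 13: (-23,39.837) -> (-29.5,28.579) [heading=240, draw]
    FD 15: (-29.5,28.579) -> (-37,15.588) [heading=240, draw]
    -- iteration 2/4 --
    LT 120: heading 240 -> 0
    FD 13: (-37,15.588) -> (-24,15.588) [heading=0, draw]
    FD 15: (-24,15.588) -> (-9,15.588) [heading=0, draw]
    -- iteration 3/4 --
    LT 120: heading 0 -> 120
    FD 13: (-9,15.588) -> (-15.5,26.847) [heading=120, draw]
    FD 15: (-15.5,26.847) -> (-23,39.837) [heading=120, draw]
    -- iteration 4/4 --
    LT 120: heading 120 -> 240
    FD 13: (-23,39.837) -> (-29.5,28.579) [heading=240, draw]
    FD 15: (-29.5,28.579) -> (-37,15.588) [heading=240, draw]
  ]
  -- iteration 2/4 --
  FD 20: (-37,15.588) -> (-47,-1.732) [heading=240, draw]
  FD 8: (-47,-1.732) -> (-51,-8.66) [heading=240, draw]
  REPEAT 4 [
    -- iteration 1/4 --
    LT 120: heading 240 -> 0
    FD 13: (-51,-8.66) -> (-38,-8.66) [heading=0, draw]
    FD 15: (-38,-8.66) -> (-23,-8.66) [heading=0, draw]
    -- iteration 2/4 --
    LT 120: heading 0 -> 120
    FD 13: (-23,-8.66) -> (-29.5,2.598) [heading=120, draw]
    FD 15: (-29.5,2.598) -> (-37,15.588) [heading=120, draw]
    -- iteration 3/4 --
    LT 120: heading 120 -> 240
    FD 13: (-37,15.588) -> (-43.5,4.33) [heading=240, draw]
    FD 15: (-43.5,4.33) -> (-51,-8.66) [heading=240, draw]
    -- iteration 4/4 --
    LT 120: heading 240 -> 0
    FD 13: (-51,-8.66) -> (-38,-8.66) [heading=0, draw]
    FD 15: (-38,-8.66) -> (-23,-8.66) [heading=0, draw]
  ]
  -- iteration 3/4 --
  FD 20: (-23,-8.66) -> (-3,-8.66) [heading=0, draw]
  FD 8: (-3,-8.66) -> (5,-8.66) [heading=0, draw]
  REPEAT 4 [
    -- iteration 1/4 --
    LT 120: heading 0 -> 120
    FD 13: (5,-8.66) -> (-1.5,2.598) [heading=120, draw]
    FD 15: (-1.5,2.598) -> (-9,15.588) [heading=120, draw]
    -- iteration 2/4 --
    LT 120: heading 120 -> 240
    FD 13: (-9,15.588) -> (-15.5,4.33) [heading=240, draw]
    FD 15: (-15.5,4.33) -> (-23,-8.66) [heading=240, draw]
    -- iteration 3/4 --
    LT 120: heading 240 -> 0
    FD 13: (-23,-8.66) -> (-10,-8.66) [heading=0, draw]
    FD 15: (-10,-8.66) -> (5,-8.66) [heading=0, draw]
    -- iteration 4/4 --
    LT 120: heading 0 -> 120
    FD 13: (5,-8.66) -> (-1.5,2.598) [heading=120, draw]
    FD 15: (-1.5,2.598) -> (-9,15.588) [heading=120, draw]
  ]
  -- iteration 4/4 --
  FD 20: (-9,15.588) -> (-19,32.909) [heading=120, draw]
  FD 8: (-19,32.909) -> (-23,39.837) [heading=120, draw]
  REPEAT 4 [
    -- iteration 1/4 --
    LT 120: heading 120 -> 240
    FD 13: (-23,39.837) -> (-29.5,28.579) [heading=240, draw]
    FD 15: (-29.5,28.579) -> (-37,15.588) [heading=240, draw]
    -- iteration 2/4 --
    LT 120: heading 240 -> 0
    FD 13: (-37,15.588) -> (-24,15.588) [heading=0, draw]
    FD 15: (-24,15.588) -> (-9,15.588) [heading=0, draw]
    -- iteration 3/4 --
    LT 120: heading 0 -> 120
    FD 13: (-9,15.588) -> (-15.5,26.847) [heading=120, draw]
    FD 15: (-15.5,26.847) -> (-23,39.837) [heading=120, draw]
    -- iteration 4/4 --
    LT 120: heading 120 -> 240
    FD 13: (-23,39.837) -> (-29.5,28.579) [heading=240, draw]
    FD 15: (-29.5,28.579) -> (-37,15.588) [heading=240, draw]
  ]
]
LT 150: heading 240 -> 30
FD 6: (-37,15.588) -> (-31.804,18.588) [heading=30, draw]
RT 30: heading 30 -> 0
PU: pen up
Final: pos=(-31.804,18.588), heading=0, 43 segment(s) drawn

Segment lengths:
  seg 1: (0,0) -> (-3.5,6.062), length = 7
  seg 2: (-3.5,6.062) -> (-9,15.588), length = 11
  seg 3: (-9,15.588) -> (-19,32.909), length = 20
  seg 4: (-19,32.909) -> (-23,39.837), length = 8
  seg 5: (-23,39.837) -> (-29.5,28.579), length = 13
  seg 6: (-29.5,28.579) -> (-37,15.588), length = 15
  seg 7: (-37,15.588) -> (-24,15.588), length = 13
  seg 8: (-24,15.588) -> (-9,15.588), length = 15
  seg 9: (-9,15.588) -> (-15.5,26.847), length = 13
  seg 10: (-15.5,26.847) -> (-23,39.837), length = 15
  seg 11: (-23,39.837) -> (-29.5,28.579), length = 13
  seg 12: (-29.5,28.579) -> (-37,15.588), length = 15
  seg 13: (-37,15.588) -> (-47,-1.732), length = 20
  seg 14: (-47,-1.732) -> (-51,-8.66), length = 8
  seg 15: (-51,-8.66) -> (-38,-8.66), length = 13
  seg 16: (-38,-8.66) -> (-23,-8.66), length = 15
  seg 17: (-23,-8.66) -> (-29.5,2.598), length = 13
  seg 18: (-29.5,2.598) -> (-37,15.588), length = 15
  seg 19: (-37,15.588) -> (-43.5,4.33), length = 13
  seg 20: (-43.5,4.33) -> (-51,-8.66), length = 15
  seg 21: (-51,-8.66) -> (-38,-8.66), length = 13
  seg 22: (-38,-8.66) -> (-23,-8.66), length = 15
  seg 23: (-23,-8.66) -> (-3,-8.66), length = 20
  seg 24: (-3,-8.66) -> (5,-8.66), length = 8
  seg 25: (5,-8.66) -> (-1.5,2.598), length = 13
  seg 26: (-1.5,2.598) -> (-9,15.588), length = 15
  seg 27: (-9,15.588) -> (-15.5,4.33), length = 13
  seg 28: (-15.5,4.33) -> (-23,-8.66), length = 15
  seg 29: (-23,-8.66) -> (-10,-8.66), length = 13
  seg 30: (-10,-8.66) -> (5,-8.66), length = 15
  seg 31: (5,-8.66) -> (-1.5,2.598), length = 13
  seg 32: (-1.5,2.598) -> (-9,15.588), length = 15
  seg 33: (-9,15.588) -> (-19,32.909), length = 20
  seg 34: (-19,32.909) -> (-23,39.837), length = 8
  seg 35: (-23,39.837) -> (-29.5,28.579), length = 13
  seg 36: (-29.5,28.579) -> (-37,15.588), length = 15
  seg 37: (-37,15.588) -> (-24,15.588), length = 13
  seg 38: (-24,15.588) -> (-9,15.588), length = 15
  seg 39: (-9,15.588) -> (-15.5,26.847), length = 13
  seg 40: (-15.5,26.847) -> (-23,39.837), length = 15
  seg 41: (-23,39.837) -> (-29.5,28.579), length = 13
  seg 42: (-29.5,28.579) -> (-37,15.588), length = 15
  seg 43: (-37,15.588) -> (-31.804,18.588), length = 6
Total = 584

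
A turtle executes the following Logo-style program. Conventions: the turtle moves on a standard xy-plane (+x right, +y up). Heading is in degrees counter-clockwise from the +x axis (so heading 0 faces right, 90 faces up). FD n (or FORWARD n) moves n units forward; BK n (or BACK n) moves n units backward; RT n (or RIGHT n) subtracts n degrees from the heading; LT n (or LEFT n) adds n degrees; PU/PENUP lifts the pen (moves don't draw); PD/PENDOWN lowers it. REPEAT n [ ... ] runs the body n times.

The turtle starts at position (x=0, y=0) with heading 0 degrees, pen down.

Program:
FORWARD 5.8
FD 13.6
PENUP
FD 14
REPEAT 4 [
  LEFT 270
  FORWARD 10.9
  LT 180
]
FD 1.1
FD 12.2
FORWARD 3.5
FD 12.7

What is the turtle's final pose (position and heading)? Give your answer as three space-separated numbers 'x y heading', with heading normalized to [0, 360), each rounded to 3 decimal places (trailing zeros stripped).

Executing turtle program step by step:
Start: pos=(0,0), heading=0, pen down
FD 5.8: (0,0) -> (5.8,0) [heading=0, draw]
FD 13.6: (5.8,0) -> (19.4,0) [heading=0, draw]
PU: pen up
FD 14: (19.4,0) -> (33.4,0) [heading=0, move]
REPEAT 4 [
  -- iteration 1/4 --
  LT 270: heading 0 -> 270
  FD 10.9: (33.4,0) -> (33.4,-10.9) [heading=270, move]
  LT 180: heading 270 -> 90
  -- iteration 2/4 --
  LT 270: heading 90 -> 0
  FD 10.9: (33.4,-10.9) -> (44.3,-10.9) [heading=0, move]
  LT 180: heading 0 -> 180
  -- iteration 3/4 --
  LT 270: heading 180 -> 90
  FD 10.9: (44.3,-10.9) -> (44.3,0) [heading=90, move]
  LT 180: heading 90 -> 270
  -- iteration 4/4 --
  LT 270: heading 270 -> 180
  FD 10.9: (44.3,0) -> (33.4,0) [heading=180, move]
  LT 180: heading 180 -> 0
]
FD 1.1: (33.4,0) -> (34.5,0) [heading=0, move]
FD 12.2: (34.5,0) -> (46.7,0) [heading=0, move]
FD 3.5: (46.7,0) -> (50.2,0) [heading=0, move]
FD 12.7: (50.2,0) -> (62.9,0) [heading=0, move]
Final: pos=(62.9,0), heading=0, 2 segment(s) drawn

Answer: 62.9 0 0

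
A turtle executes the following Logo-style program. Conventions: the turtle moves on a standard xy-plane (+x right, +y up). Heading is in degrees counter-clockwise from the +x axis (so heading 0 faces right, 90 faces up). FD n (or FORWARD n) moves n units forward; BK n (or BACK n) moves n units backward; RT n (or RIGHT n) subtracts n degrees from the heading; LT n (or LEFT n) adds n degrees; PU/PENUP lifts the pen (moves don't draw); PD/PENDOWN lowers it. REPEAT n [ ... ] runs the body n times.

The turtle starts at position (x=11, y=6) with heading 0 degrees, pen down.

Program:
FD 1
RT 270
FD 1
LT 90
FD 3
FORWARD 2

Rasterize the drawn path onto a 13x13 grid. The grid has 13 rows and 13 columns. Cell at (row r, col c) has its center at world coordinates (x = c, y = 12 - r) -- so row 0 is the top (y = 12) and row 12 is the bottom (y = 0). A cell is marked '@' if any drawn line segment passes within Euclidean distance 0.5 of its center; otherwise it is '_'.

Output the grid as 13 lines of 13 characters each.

Segment 0: (11,6) -> (12,6)
Segment 1: (12,6) -> (12,7)
Segment 2: (12,7) -> (9,7)
Segment 3: (9,7) -> (7,7)

Answer: _____________
_____________
_____________
_____________
_____________
_______@@@@@@
___________@@
_____________
_____________
_____________
_____________
_____________
_____________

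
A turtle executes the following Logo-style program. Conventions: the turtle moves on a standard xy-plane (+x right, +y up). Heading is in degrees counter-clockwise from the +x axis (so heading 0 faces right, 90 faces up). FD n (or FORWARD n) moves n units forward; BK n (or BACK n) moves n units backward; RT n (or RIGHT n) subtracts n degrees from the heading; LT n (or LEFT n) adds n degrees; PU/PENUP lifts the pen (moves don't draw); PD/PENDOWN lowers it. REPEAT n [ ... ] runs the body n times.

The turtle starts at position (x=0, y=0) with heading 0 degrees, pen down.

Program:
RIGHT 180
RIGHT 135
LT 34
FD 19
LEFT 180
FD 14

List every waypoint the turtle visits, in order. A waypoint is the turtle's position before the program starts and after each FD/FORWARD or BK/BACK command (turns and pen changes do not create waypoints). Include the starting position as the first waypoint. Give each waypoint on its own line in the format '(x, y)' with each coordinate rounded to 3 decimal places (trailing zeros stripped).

Executing turtle program step by step:
Start: pos=(0,0), heading=0, pen down
RT 180: heading 0 -> 180
RT 135: heading 180 -> 45
LT 34: heading 45 -> 79
FD 19: (0,0) -> (3.625,18.651) [heading=79, draw]
LT 180: heading 79 -> 259
FD 14: (3.625,18.651) -> (0.954,4.908) [heading=259, draw]
Final: pos=(0.954,4.908), heading=259, 2 segment(s) drawn
Waypoints (3 total):
(0, 0)
(3.625, 18.651)
(0.954, 4.908)

Answer: (0, 0)
(3.625, 18.651)
(0.954, 4.908)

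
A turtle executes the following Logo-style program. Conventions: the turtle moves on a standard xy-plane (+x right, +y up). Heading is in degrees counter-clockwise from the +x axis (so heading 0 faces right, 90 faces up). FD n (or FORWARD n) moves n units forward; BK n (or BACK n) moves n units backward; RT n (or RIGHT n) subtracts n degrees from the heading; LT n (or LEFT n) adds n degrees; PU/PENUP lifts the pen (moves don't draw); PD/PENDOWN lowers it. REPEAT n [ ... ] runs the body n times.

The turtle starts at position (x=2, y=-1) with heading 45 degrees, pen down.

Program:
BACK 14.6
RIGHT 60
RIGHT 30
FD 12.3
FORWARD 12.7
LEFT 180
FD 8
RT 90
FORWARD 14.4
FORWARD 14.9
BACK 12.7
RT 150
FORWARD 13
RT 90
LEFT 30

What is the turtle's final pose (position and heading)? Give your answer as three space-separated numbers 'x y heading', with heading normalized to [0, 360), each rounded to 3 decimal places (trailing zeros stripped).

Executing turtle program step by step:
Start: pos=(2,-1), heading=45, pen down
BK 14.6: (2,-1) -> (-8.324,-11.324) [heading=45, draw]
RT 60: heading 45 -> 345
RT 30: heading 345 -> 315
FD 12.3: (-8.324,-11.324) -> (0.374,-20.021) [heading=315, draw]
FD 12.7: (0.374,-20.021) -> (9.354,-29.001) [heading=315, draw]
LT 180: heading 315 -> 135
FD 8: (9.354,-29.001) -> (3.697,-23.345) [heading=135, draw]
RT 90: heading 135 -> 45
FD 14.4: (3.697,-23.345) -> (13.879,-13.162) [heading=45, draw]
FD 14.9: (13.879,-13.162) -> (24.415,-2.626) [heading=45, draw]
BK 12.7: (24.415,-2.626) -> (15.435,-11.607) [heading=45, draw]
RT 150: heading 45 -> 255
FD 13: (15.435,-11.607) -> (12.07,-24.164) [heading=255, draw]
RT 90: heading 255 -> 165
LT 30: heading 165 -> 195
Final: pos=(12.07,-24.164), heading=195, 8 segment(s) drawn

Answer: 12.07 -24.164 195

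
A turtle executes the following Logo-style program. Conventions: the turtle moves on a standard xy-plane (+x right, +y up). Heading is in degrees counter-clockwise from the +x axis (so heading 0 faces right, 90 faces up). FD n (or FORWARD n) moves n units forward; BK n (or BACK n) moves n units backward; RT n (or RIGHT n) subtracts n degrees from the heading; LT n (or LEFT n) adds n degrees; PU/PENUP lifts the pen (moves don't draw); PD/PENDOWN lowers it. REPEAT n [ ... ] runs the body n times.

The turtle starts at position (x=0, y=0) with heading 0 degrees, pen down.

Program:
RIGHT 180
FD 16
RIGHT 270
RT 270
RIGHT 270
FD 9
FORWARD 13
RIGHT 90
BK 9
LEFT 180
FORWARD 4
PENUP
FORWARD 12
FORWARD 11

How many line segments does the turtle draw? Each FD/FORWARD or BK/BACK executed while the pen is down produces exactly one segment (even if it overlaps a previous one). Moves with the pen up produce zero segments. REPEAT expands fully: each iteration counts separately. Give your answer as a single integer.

Answer: 5

Derivation:
Executing turtle program step by step:
Start: pos=(0,0), heading=0, pen down
RT 180: heading 0 -> 180
FD 16: (0,0) -> (-16,0) [heading=180, draw]
RT 270: heading 180 -> 270
RT 270: heading 270 -> 0
RT 270: heading 0 -> 90
FD 9: (-16,0) -> (-16,9) [heading=90, draw]
FD 13: (-16,9) -> (-16,22) [heading=90, draw]
RT 90: heading 90 -> 0
BK 9: (-16,22) -> (-25,22) [heading=0, draw]
LT 180: heading 0 -> 180
FD 4: (-25,22) -> (-29,22) [heading=180, draw]
PU: pen up
FD 12: (-29,22) -> (-41,22) [heading=180, move]
FD 11: (-41,22) -> (-52,22) [heading=180, move]
Final: pos=(-52,22), heading=180, 5 segment(s) drawn
Segments drawn: 5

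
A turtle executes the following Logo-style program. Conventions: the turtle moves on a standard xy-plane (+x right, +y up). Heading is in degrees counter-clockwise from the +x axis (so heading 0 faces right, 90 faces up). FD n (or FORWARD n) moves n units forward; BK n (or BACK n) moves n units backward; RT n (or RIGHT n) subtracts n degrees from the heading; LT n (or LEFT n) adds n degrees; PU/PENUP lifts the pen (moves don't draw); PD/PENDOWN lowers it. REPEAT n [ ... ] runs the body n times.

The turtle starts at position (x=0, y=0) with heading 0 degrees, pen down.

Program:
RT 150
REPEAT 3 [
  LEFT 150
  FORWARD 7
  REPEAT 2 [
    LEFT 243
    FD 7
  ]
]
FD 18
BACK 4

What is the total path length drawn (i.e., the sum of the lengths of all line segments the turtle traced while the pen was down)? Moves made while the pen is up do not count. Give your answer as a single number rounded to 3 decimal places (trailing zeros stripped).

Answer: 85

Derivation:
Executing turtle program step by step:
Start: pos=(0,0), heading=0, pen down
RT 150: heading 0 -> 210
REPEAT 3 [
  -- iteration 1/3 --
  LT 150: heading 210 -> 0
  FD 7: (0,0) -> (7,0) [heading=0, draw]
  REPEAT 2 [
    -- iteration 1/2 --
    LT 243: heading 0 -> 243
    FD 7: (7,0) -> (3.822,-6.237) [heading=243, draw]
    -- iteration 2/2 --
    LT 243: heading 243 -> 126
    FD 7: (3.822,-6.237) -> (-0.292,-0.574) [heading=126, draw]
  ]
  -- iteration 2/3 --
  LT 150: heading 126 -> 276
  FD 7: (-0.292,-0.574) -> (0.439,-7.536) [heading=276, draw]
  REPEAT 2 [
    -- iteration 1/2 --
    LT 243: heading 276 -> 159
    FD 7: (0.439,-7.536) -> (-6.096,-5.027) [heading=159, draw]
    -- iteration 2/2 --
    LT 243: heading 159 -> 42
    FD 7: (-6.096,-5.027) -> (-0.894,-0.343) [heading=42, draw]
  ]
  -- iteration 3/3 --
  LT 150: heading 42 -> 192
  FD 7: (-0.894,-0.343) -> (-7.741,-1.798) [heading=192, draw]
  REPEAT 2 [
    -- iteration 1/2 --
    LT 243: heading 192 -> 75
    FD 7: (-7.741,-1.798) -> (-5.929,4.963) [heading=75, draw]
    -- iteration 2/2 --
    LT 243: heading 75 -> 318
    FD 7: (-5.929,4.963) -> (-0.727,0.279) [heading=318, draw]
  ]
]
FD 18: (-0.727,0.279) -> (12.65,-11.765) [heading=318, draw]
BK 4: (12.65,-11.765) -> (9.677,-9.089) [heading=318, draw]
Final: pos=(9.677,-9.089), heading=318, 11 segment(s) drawn

Segment lengths:
  seg 1: (0,0) -> (7,0), length = 7
  seg 2: (7,0) -> (3.822,-6.237), length = 7
  seg 3: (3.822,-6.237) -> (-0.292,-0.574), length = 7
  seg 4: (-0.292,-0.574) -> (0.439,-7.536), length = 7
  seg 5: (0.439,-7.536) -> (-6.096,-5.027), length = 7
  seg 6: (-6.096,-5.027) -> (-0.894,-0.343), length = 7
  seg 7: (-0.894,-0.343) -> (-7.741,-1.798), length = 7
  seg 8: (-7.741,-1.798) -> (-5.929,4.963), length = 7
  seg 9: (-5.929,4.963) -> (-0.727,0.279), length = 7
  seg 10: (-0.727,0.279) -> (12.65,-11.765), length = 18
  seg 11: (12.65,-11.765) -> (9.677,-9.089), length = 4
Total = 85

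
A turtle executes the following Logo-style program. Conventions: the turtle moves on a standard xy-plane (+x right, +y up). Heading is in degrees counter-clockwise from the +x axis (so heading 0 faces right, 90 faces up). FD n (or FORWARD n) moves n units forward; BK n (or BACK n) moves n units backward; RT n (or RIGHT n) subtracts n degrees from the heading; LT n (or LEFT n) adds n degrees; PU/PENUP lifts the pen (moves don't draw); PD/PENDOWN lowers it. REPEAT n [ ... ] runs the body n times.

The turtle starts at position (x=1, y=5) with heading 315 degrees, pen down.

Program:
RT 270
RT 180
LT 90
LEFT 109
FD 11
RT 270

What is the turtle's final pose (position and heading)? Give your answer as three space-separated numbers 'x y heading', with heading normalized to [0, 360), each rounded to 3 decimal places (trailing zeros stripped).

Executing turtle program step by step:
Start: pos=(1,5), heading=315, pen down
RT 270: heading 315 -> 45
RT 180: heading 45 -> 225
LT 90: heading 225 -> 315
LT 109: heading 315 -> 64
FD 11: (1,5) -> (5.822,14.887) [heading=64, draw]
RT 270: heading 64 -> 154
Final: pos=(5.822,14.887), heading=154, 1 segment(s) drawn

Answer: 5.822 14.887 154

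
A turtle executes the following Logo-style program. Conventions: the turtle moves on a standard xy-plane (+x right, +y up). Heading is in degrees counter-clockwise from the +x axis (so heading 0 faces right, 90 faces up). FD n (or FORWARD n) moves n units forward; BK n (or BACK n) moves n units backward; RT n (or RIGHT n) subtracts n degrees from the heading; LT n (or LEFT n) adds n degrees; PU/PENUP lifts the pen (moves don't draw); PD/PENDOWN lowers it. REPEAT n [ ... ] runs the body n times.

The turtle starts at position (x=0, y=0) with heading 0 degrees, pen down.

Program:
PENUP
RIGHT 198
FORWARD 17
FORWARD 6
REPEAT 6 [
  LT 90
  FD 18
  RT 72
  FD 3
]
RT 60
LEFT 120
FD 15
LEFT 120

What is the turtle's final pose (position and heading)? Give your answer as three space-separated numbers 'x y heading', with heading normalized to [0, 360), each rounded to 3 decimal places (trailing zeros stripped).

Answer: 22.407 -94.306 90

Derivation:
Executing turtle program step by step:
Start: pos=(0,0), heading=0, pen down
PU: pen up
RT 198: heading 0 -> 162
FD 17: (0,0) -> (-16.168,5.253) [heading=162, move]
FD 6: (-16.168,5.253) -> (-21.874,7.107) [heading=162, move]
REPEAT 6 [
  -- iteration 1/6 --
  LT 90: heading 162 -> 252
  FD 18: (-21.874,7.107) -> (-27.437,-10.012) [heading=252, move]
  RT 72: heading 252 -> 180
  FD 3: (-27.437,-10.012) -> (-30.437,-10.012) [heading=180, move]
  -- iteration 2/6 --
  LT 90: heading 180 -> 270
  FD 18: (-30.437,-10.012) -> (-30.437,-28.012) [heading=270, move]
  RT 72: heading 270 -> 198
  FD 3: (-30.437,-28.012) -> (-33.29,-28.939) [heading=198, move]
  -- iteration 3/6 --
  LT 90: heading 198 -> 288
  FD 18: (-33.29,-28.939) -> (-27.727,-46.058) [heading=288, move]
  RT 72: heading 288 -> 216
  FD 3: (-27.727,-46.058) -> (-30.155,-47.821) [heading=216, move]
  -- iteration 4/6 --
  LT 90: heading 216 -> 306
  FD 18: (-30.155,-47.821) -> (-19.574,-62.383) [heading=306, move]
  RT 72: heading 306 -> 234
  FD 3: (-19.574,-62.383) -> (-21.338,-64.81) [heading=234, move]
  -- iteration 5/6 --
  LT 90: heading 234 -> 324
  FD 18: (-21.338,-64.81) -> (-6.775,-75.391) [heading=324, move]
  RT 72: heading 324 -> 252
  FD 3: (-6.775,-75.391) -> (-7.702,-78.244) [heading=252, move]
  -- iteration 6/6 --
  LT 90: heading 252 -> 342
  FD 18: (-7.702,-78.244) -> (9.417,-83.806) [heading=342, move]
  RT 72: heading 342 -> 270
  FD 3: (9.417,-83.806) -> (9.417,-86.806) [heading=270, move]
]
RT 60: heading 270 -> 210
LT 120: heading 210 -> 330
FD 15: (9.417,-86.806) -> (22.407,-94.306) [heading=330, move]
LT 120: heading 330 -> 90
Final: pos=(22.407,-94.306), heading=90, 0 segment(s) drawn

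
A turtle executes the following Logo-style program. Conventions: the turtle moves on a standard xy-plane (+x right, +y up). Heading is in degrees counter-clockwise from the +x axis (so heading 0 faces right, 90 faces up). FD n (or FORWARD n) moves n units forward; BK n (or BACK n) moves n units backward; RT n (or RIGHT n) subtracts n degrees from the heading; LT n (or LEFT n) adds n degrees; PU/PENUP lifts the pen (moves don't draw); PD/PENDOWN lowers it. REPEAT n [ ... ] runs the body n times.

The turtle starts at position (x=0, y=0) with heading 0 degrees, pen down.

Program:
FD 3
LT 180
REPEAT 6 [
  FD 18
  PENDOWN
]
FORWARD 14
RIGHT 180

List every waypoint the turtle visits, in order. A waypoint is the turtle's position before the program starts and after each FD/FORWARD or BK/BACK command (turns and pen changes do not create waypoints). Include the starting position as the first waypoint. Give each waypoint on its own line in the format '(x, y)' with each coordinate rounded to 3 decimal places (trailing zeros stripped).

Answer: (0, 0)
(3, 0)
(-15, 0)
(-33, 0)
(-51, 0)
(-69, 0)
(-87, 0)
(-105, 0)
(-119, 0)

Derivation:
Executing turtle program step by step:
Start: pos=(0,0), heading=0, pen down
FD 3: (0,0) -> (3,0) [heading=0, draw]
LT 180: heading 0 -> 180
REPEAT 6 [
  -- iteration 1/6 --
  FD 18: (3,0) -> (-15,0) [heading=180, draw]
  PD: pen down
  -- iteration 2/6 --
  FD 18: (-15,0) -> (-33,0) [heading=180, draw]
  PD: pen down
  -- iteration 3/6 --
  FD 18: (-33,0) -> (-51,0) [heading=180, draw]
  PD: pen down
  -- iteration 4/6 --
  FD 18: (-51,0) -> (-69,0) [heading=180, draw]
  PD: pen down
  -- iteration 5/6 --
  FD 18: (-69,0) -> (-87,0) [heading=180, draw]
  PD: pen down
  -- iteration 6/6 --
  FD 18: (-87,0) -> (-105,0) [heading=180, draw]
  PD: pen down
]
FD 14: (-105,0) -> (-119,0) [heading=180, draw]
RT 180: heading 180 -> 0
Final: pos=(-119,0), heading=0, 8 segment(s) drawn
Waypoints (9 total):
(0, 0)
(3, 0)
(-15, 0)
(-33, 0)
(-51, 0)
(-69, 0)
(-87, 0)
(-105, 0)
(-119, 0)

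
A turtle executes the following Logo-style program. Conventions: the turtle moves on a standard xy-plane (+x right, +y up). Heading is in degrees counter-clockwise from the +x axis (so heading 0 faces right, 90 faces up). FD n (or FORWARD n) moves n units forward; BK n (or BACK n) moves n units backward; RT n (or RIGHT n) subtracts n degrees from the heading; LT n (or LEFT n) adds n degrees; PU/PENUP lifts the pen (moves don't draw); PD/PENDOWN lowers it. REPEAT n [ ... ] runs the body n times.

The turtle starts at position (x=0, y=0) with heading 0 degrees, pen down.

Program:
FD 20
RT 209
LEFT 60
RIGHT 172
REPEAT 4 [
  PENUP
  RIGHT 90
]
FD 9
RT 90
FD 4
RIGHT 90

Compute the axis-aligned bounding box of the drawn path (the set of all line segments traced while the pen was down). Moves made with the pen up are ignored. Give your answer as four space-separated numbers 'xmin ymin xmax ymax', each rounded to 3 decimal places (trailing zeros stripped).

Answer: 0 0 20 0

Derivation:
Executing turtle program step by step:
Start: pos=(0,0), heading=0, pen down
FD 20: (0,0) -> (20,0) [heading=0, draw]
RT 209: heading 0 -> 151
LT 60: heading 151 -> 211
RT 172: heading 211 -> 39
REPEAT 4 [
  -- iteration 1/4 --
  PU: pen up
  RT 90: heading 39 -> 309
  -- iteration 2/4 --
  PU: pen up
  RT 90: heading 309 -> 219
  -- iteration 3/4 --
  PU: pen up
  RT 90: heading 219 -> 129
  -- iteration 4/4 --
  PU: pen up
  RT 90: heading 129 -> 39
]
FD 9: (20,0) -> (26.994,5.664) [heading=39, move]
RT 90: heading 39 -> 309
FD 4: (26.994,5.664) -> (29.512,2.555) [heading=309, move]
RT 90: heading 309 -> 219
Final: pos=(29.512,2.555), heading=219, 1 segment(s) drawn

Segment endpoints: x in {0, 20}, y in {0}
xmin=0, ymin=0, xmax=20, ymax=0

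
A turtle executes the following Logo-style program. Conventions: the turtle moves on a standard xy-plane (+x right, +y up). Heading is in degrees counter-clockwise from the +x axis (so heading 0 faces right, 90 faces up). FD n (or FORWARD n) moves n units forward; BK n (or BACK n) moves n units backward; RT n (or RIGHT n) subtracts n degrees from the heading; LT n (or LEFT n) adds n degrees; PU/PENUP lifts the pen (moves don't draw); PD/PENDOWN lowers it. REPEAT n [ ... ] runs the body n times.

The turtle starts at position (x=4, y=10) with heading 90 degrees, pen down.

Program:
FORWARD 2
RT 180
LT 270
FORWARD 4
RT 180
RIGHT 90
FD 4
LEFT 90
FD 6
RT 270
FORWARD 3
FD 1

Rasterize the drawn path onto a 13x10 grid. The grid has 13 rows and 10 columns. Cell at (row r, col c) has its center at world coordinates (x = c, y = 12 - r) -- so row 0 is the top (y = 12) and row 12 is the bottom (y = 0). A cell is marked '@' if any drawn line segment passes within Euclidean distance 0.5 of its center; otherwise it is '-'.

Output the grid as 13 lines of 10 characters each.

Segment 0: (4,10) -> (4,12)
Segment 1: (4,12) -> (0,12)
Segment 2: (0,12) -> (0,8)
Segment 3: (0,8) -> (6,8)
Segment 4: (6,8) -> (6,11)
Segment 5: (6,11) -> (6,12)

Answer: @@@@@-@---
@---@-@---
@---@-@---
@-----@---
@@@@@@@---
----------
----------
----------
----------
----------
----------
----------
----------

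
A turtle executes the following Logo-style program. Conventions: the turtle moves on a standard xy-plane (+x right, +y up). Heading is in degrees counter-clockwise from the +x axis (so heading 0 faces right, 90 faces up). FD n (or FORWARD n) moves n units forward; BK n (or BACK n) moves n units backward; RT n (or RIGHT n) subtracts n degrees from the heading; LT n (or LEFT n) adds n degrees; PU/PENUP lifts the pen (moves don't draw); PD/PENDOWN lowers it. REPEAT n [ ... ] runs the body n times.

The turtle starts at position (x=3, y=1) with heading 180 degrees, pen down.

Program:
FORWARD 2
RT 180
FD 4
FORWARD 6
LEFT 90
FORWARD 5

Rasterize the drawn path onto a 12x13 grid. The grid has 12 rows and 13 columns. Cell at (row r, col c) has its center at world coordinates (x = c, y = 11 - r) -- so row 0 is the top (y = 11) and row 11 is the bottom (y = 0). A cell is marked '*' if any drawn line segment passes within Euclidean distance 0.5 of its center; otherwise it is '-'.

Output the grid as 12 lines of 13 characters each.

Answer: -------------
-------------
-------------
-------------
-------------
-----------*-
-----------*-
-----------*-
-----------*-
-----------*-
-***********-
-------------

Derivation:
Segment 0: (3,1) -> (1,1)
Segment 1: (1,1) -> (5,1)
Segment 2: (5,1) -> (11,1)
Segment 3: (11,1) -> (11,6)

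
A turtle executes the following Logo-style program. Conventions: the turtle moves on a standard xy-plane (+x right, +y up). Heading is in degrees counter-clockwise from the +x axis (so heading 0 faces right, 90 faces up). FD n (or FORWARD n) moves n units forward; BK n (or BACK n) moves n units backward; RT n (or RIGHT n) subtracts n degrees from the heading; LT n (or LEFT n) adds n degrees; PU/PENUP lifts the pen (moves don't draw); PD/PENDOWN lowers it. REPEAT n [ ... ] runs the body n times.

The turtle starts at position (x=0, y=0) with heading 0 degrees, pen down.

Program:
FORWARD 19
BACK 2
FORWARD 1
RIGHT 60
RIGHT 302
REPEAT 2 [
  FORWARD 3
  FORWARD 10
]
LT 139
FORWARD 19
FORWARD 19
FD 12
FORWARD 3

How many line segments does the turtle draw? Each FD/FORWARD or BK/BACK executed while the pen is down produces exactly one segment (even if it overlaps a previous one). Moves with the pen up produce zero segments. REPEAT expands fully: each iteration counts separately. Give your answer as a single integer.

Answer: 11

Derivation:
Executing turtle program step by step:
Start: pos=(0,0), heading=0, pen down
FD 19: (0,0) -> (19,0) [heading=0, draw]
BK 2: (19,0) -> (17,0) [heading=0, draw]
FD 1: (17,0) -> (18,0) [heading=0, draw]
RT 60: heading 0 -> 300
RT 302: heading 300 -> 358
REPEAT 2 [
  -- iteration 1/2 --
  FD 3: (18,0) -> (20.998,-0.105) [heading=358, draw]
  FD 10: (20.998,-0.105) -> (30.992,-0.454) [heading=358, draw]
  -- iteration 2/2 --
  FD 3: (30.992,-0.454) -> (33.99,-0.558) [heading=358, draw]
  FD 10: (33.99,-0.558) -> (43.984,-0.907) [heading=358, draw]
]
LT 139: heading 358 -> 137
FD 19: (43.984,-0.907) -> (30.088,12.051) [heading=137, draw]
FD 19: (30.088,12.051) -> (16.193,25.009) [heading=137, draw]
FD 12: (16.193,25.009) -> (7.416,33.193) [heading=137, draw]
FD 3: (7.416,33.193) -> (5.222,35.239) [heading=137, draw]
Final: pos=(5.222,35.239), heading=137, 11 segment(s) drawn
Segments drawn: 11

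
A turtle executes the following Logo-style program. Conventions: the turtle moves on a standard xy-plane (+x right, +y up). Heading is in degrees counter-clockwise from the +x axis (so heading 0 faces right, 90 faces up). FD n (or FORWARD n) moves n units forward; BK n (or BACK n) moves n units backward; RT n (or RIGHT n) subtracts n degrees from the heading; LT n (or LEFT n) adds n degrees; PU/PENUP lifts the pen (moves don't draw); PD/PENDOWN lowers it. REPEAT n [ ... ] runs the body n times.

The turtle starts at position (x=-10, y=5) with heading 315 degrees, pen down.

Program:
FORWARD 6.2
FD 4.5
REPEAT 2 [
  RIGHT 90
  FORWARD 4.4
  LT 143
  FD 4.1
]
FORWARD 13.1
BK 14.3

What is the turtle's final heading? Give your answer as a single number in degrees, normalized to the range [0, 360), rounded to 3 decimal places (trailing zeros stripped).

Executing turtle program step by step:
Start: pos=(-10,5), heading=315, pen down
FD 6.2: (-10,5) -> (-5.616,0.616) [heading=315, draw]
FD 4.5: (-5.616,0.616) -> (-2.434,-2.566) [heading=315, draw]
REPEAT 2 [
  -- iteration 1/2 --
  RT 90: heading 315 -> 225
  FD 4.4: (-2.434,-2.566) -> (-5.545,-5.677) [heading=225, draw]
  LT 143: heading 225 -> 8
  FD 4.1: (-5.545,-5.677) -> (-1.485,-5.107) [heading=8, draw]
  -- iteration 2/2 --
  RT 90: heading 8 -> 278
  FD 4.4: (-1.485,-5.107) -> (-0.873,-9.464) [heading=278, draw]
  LT 143: heading 278 -> 61
  FD 4.1: (-0.873,-9.464) -> (1.115,-5.878) [heading=61, draw]
]
FD 13.1: (1.115,-5.878) -> (7.466,5.58) [heading=61, draw]
BK 14.3: (7.466,5.58) -> (0.533,-6.927) [heading=61, draw]
Final: pos=(0.533,-6.927), heading=61, 8 segment(s) drawn

Answer: 61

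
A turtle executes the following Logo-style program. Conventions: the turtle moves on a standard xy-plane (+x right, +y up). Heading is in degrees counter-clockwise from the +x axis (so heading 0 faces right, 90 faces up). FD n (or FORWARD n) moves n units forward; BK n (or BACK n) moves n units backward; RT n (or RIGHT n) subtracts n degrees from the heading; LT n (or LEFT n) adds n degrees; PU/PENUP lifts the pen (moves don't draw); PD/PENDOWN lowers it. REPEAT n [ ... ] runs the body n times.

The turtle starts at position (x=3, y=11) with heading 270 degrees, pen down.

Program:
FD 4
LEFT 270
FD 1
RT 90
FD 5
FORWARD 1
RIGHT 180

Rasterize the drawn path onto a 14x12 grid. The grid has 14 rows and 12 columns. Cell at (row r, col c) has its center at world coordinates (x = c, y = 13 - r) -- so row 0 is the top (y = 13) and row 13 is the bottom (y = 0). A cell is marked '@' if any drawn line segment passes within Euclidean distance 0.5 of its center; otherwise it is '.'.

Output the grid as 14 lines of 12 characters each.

Answer: ..@.........
..@.........
..@@........
..@@........
..@@........
..@@........
..@@........
............
............
............
............
............
............
............

Derivation:
Segment 0: (3,11) -> (3,7)
Segment 1: (3,7) -> (2,7)
Segment 2: (2,7) -> (2,12)
Segment 3: (2,12) -> (2,13)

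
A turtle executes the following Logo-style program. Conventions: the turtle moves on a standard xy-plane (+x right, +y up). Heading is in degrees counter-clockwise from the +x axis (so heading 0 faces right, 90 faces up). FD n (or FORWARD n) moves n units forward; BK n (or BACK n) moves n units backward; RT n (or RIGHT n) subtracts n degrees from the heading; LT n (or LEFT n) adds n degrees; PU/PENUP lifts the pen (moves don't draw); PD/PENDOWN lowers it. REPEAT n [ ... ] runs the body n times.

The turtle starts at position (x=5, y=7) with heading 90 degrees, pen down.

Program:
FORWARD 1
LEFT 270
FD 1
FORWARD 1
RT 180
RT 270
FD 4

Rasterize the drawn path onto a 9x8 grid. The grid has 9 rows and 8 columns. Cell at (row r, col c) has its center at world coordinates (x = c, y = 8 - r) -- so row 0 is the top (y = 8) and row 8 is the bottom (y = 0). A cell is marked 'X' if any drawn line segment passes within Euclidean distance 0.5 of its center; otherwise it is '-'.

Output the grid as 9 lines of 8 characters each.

Segment 0: (5,7) -> (5,8)
Segment 1: (5,8) -> (6,8)
Segment 2: (6,8) -> (7,8)
Segment 3: (7,8) -> (7,4)

Answer: -----XXX
-----X-X
-------X
-------X
-------X
--------
--------
--------
--------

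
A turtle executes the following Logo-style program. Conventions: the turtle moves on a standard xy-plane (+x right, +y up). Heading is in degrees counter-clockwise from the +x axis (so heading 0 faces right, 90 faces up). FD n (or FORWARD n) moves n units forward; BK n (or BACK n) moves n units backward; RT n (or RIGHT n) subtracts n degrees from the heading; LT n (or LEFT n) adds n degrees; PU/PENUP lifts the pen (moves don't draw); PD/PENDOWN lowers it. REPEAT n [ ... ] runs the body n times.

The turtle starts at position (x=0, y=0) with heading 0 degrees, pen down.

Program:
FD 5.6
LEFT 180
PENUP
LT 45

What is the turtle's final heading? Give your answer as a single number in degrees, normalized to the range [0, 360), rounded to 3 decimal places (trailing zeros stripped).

Answer: 225

Derivation:
Executing turtle program step by step:
Start: pos=(0,0), heading=0, pen down
FD 5.6: (0,0) -> (5.6,0) [heading=0, draw]
LT 180: heading 0 -> 180
PU: pen up
LT 45: heading 180 -> 225
Final: pos=(5.6,0), heading=225, 1 segment(s) drawn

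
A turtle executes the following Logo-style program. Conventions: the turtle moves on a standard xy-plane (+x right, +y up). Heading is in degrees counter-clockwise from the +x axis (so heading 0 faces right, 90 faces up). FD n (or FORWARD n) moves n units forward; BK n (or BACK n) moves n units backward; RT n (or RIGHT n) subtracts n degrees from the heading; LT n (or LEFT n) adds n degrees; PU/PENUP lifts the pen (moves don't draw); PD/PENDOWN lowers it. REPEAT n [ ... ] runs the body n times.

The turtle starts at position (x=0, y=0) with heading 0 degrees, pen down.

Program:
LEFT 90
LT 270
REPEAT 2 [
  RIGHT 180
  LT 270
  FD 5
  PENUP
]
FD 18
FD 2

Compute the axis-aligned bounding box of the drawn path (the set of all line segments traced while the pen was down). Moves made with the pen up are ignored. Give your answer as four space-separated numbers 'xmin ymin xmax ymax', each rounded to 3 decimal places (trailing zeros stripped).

Answer: 0 0 0 5

Derivation:
Executing turtle program step by step:
Start: pos=(0,0), heading=0, pen down
LT 90: heading 0 -> 90
LT 270: heading 90 -> 0
REPEAT 2 [
  -- iteration 1/2 --
  RT 180: heading 0 -> 180
  LT 270: heading 180 -> 90
  FD 5: (0,0) -> (0,5) [heading=90, draw]
  PU: pen up
  -- iteration 2/2 --
  RT 180: heading 90 -> 270
  LT 270: heading 270 -> 180
  FD 5: (0,5) -> (-5,5) [heading=180, move]
  PU: pen up
]
FD 18: (-5,5) -> (-23,5) [heading=180, move]
FD 2: (-23,5) -> (-25,5) [heading=180, move]
Final: pos=(-25,5), heading=180, 1 segment(s) drawn

Segment endpoints: x in {0, 0}, y in {0, 5}
xmin=0, ymin=0, xmax=0, ymax=5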